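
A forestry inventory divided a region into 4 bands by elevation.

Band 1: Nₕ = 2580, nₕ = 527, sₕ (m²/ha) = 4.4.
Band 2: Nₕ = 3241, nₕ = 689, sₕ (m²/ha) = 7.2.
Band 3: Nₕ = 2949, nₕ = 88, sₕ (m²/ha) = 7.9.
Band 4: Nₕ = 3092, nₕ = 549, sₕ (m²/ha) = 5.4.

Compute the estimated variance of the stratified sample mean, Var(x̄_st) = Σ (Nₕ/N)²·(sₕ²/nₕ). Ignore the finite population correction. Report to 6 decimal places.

N = 11862. Term for each stratum: Wₕ²sₕ²/nₕ.
Var(x̄_st) = 0.001737874 + 0.005616788 + 0.043833406 + 0.003608929 = 0.054796996 → 0.054797.

0.054797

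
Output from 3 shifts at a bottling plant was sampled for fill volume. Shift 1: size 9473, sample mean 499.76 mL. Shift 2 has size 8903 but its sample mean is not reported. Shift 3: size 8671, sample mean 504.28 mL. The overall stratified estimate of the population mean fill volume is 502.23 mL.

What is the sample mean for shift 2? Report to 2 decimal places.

N = 9473 + 8903 + 8671 = 27047.
Overall total = μ·N = 502.23·27047 = 13583814.81.
Subtract the known strata: 9473·499.76 + 8671·504.28 = 9106838.36.
Remaining total for shift 2: 13583814.81 − 9106838.36 = 4476976.45.
Divide by its size: 4476976.45 / 8903 = 502.8616... → 502.86.

502.86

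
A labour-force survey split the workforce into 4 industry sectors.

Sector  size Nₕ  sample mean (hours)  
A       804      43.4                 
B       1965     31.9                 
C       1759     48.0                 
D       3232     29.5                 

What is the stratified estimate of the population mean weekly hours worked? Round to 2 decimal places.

35.74

x̄_st = (Σ Nₕx̄ₕ) / (Σ Nₕ) = (804·43.4 + 1965·31.9 + 1759·48.0 + 3232·29.5) / 7760
= 277353.1 / 7760 = 35.7414... → 35.74.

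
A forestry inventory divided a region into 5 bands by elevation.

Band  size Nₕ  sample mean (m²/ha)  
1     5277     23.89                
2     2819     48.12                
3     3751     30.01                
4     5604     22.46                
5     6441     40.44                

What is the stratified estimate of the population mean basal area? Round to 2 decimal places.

31.84

N = 23892; weights Wₕ = Nₕ/N = (0.2209, 0.1180, 0.1570, 0.2346, 0.2696).
x̄_st = Σ Wₕ·x̄ₕ = 0.2209·23.89 + 0.1180·48.12 + 0.1570·30.01 + 0.2346·22.46 + 0.2696·40.44 ≈ 31.8360...
→ 31.84.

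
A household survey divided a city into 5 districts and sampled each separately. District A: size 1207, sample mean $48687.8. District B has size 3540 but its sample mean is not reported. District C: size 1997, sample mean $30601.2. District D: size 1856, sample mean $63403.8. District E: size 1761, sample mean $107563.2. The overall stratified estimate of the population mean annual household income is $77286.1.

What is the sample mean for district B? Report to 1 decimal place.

N = 1207 + 3540 + 1997 + 1856 + 1761 = 10361.
Overall total = μ·N = 77286.1·10361 = 800761282.1.
Subtract the known strata: 1207·48687.8 + 1997·30601.2 + 1856·63403.8 + 1761·107563.2 = 426973019.
Remaining total for district B: 800761282.1 − 426973019 = 373788263.1.
Divide by its size: 373788263.1 / 3540 = 105589.905... → 105589.9.

105589.9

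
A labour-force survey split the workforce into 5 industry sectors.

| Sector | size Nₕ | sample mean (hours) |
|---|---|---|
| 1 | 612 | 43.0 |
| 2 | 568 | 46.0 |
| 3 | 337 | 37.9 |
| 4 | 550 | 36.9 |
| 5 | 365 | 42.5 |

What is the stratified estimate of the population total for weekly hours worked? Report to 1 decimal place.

101023.8

Population total = Σ Nₕ·x̄ₕ (each stratum's size times its mean).
612·43.0 + 568·46.0 + 337·37.9 + 550·36.9 + 365·42.5 = 26316 + 26128 + 12772.3 + 20295 + 15512.5 = 101023.8.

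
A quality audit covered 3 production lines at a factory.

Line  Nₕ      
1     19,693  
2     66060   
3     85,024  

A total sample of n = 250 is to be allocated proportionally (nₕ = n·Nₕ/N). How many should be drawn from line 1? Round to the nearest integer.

N = 19693 + 66060 + 85024 = 170777.
n_1 = 250·19693/170777 = 28.829... → 29.

29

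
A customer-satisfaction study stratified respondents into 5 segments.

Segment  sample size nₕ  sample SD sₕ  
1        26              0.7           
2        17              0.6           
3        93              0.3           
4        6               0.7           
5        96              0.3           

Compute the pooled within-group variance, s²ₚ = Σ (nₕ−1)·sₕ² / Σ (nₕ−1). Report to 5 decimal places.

1: (26−1)·0.7² = 25·0.49 = 12.25
2: (17−1)·0.6² = 16·0.36 = 5.76
3: (93−1)·0.3² = 92·0.09 = 8.28
4: (6−1)·0.7² = 5·0.49 = 2.45
5: (96−1)·0.3² = 95·0.09 = 8.55
Numerator = 37.29; denominator = Σ(nₕ−1) = 233.
s²ₚ = 37.29/233 = 0.1600429... → 0.16004.

0.16004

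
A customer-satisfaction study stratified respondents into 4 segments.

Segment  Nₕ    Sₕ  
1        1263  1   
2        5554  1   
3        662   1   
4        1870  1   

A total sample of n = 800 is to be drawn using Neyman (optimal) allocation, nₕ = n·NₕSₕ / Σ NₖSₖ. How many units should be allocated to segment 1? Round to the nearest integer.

Σ NₕSₕ = 1263·1 + 5554·1 + 662·1 + 1870·1 = 9349.
Share for 1: 1263/9349 = 0.13509.
n_1 = 800 × 0.13509 = 108.076... → 108.

108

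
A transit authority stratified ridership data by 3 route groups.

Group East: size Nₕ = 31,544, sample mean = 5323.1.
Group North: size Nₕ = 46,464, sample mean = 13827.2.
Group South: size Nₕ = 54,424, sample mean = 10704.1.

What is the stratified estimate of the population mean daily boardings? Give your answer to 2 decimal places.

10518.14

N = 31544 + 46464 + 54424 = 132432.
Overall mean = Σ (Nₕ/N)·x̄ₕ — weight by population share, not a simple average.
Σ Nₕx̄ₕ = 31544·5323.1 + 46464·13827.2 + 54424·10704.1 = 167911866.4 + 642467020.8 + 582559938.4 = 1392938825.6.
Divide by N: 1392938825.6 / 132432 = 10518.1438... → 10518.14.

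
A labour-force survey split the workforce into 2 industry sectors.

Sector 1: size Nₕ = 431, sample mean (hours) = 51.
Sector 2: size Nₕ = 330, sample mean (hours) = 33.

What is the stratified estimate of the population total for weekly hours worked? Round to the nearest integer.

32871

Population total = Σ Nₕ·x̄ₕ (each stratum's size times its mean).
431·51 + 330·33 = 21981 + 10890 = 32871.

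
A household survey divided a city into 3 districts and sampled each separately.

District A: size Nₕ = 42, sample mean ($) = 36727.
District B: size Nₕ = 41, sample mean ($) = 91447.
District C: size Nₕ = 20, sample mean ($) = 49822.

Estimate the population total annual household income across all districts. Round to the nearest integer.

A: 42·36727 = 1542534
B: 41·91447 = 3749327
C: 20·49822 = 996440
τ̂ = Σ Nₕx̄ₕ = 6288301.

6288301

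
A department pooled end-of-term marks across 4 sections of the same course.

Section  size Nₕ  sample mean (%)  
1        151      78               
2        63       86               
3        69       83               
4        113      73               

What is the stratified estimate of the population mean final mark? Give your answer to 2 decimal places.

78.72

N = 396; weights Wₕ = Nₕ/N = (0.3813, 0.1591, 0.1742, 0.2854).
x̄_st = Σ Wₕ·x̄ₕ = 0.3813·78 + 0.1591·86 + 0.1742·83 + 0.2854·73 ≈ 78.7172...
→ 78.72.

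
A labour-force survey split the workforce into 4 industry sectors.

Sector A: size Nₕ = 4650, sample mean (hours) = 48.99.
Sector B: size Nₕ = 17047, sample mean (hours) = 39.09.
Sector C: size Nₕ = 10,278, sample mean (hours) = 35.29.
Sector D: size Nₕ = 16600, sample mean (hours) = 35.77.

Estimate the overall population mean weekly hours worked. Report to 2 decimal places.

38.10

N = 48575; weights Wₕ = Nₕ/N = (0.0957, 0.3509, 0.2116, 0.3417).
x̄_st = Σ Wₕ·x̄ₕ = 0.0957·48.99 + 0.3509·39.09 + 0.2116·35.29 + 0.3417·35.77 ≈ 38.0991...
→ 38.10.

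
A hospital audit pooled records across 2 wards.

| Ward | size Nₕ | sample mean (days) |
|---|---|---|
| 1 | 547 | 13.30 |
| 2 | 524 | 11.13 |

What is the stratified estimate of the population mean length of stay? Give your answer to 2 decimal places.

N = 547 + 524 = 1071.
Weight each subgroup mean by Nₕ/N and sum.
Σ Nₕx̄ₕ = 547·13.30 + 524·11.13 = 7275.1 + 5832.12 = 13107.22.
Divide by N: 13107.22 / 1071 = 12.2383... → 12.24.

12.24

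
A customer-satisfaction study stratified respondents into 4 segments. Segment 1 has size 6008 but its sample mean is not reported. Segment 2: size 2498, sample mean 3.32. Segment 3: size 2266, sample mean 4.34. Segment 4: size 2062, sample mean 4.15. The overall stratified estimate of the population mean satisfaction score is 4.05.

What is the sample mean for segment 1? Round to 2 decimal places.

4.21

Σ Nₕx̄ₕ = N·μ, so 6008·x̄_1 = 12834·4.05 − (2498·3.32 + 2266·4.34 + 2062·4.15).
= 51977.7 − 26685.1 = 25292.6.
x̄_1 = 25292.6 / 6008 = 4.2098... → 4.21.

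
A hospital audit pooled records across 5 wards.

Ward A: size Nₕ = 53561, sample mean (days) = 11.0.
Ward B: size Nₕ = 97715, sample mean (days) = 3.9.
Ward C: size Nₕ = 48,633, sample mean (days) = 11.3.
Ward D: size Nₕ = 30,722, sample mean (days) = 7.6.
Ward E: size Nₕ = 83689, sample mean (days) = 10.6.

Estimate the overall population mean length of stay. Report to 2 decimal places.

N = 314320; weights Wₕ = Nₕ/N = (0.1704, 0.3109, 0.1547, 0.0977, 0.2663).
x̄_st = Σ Wₕ·x̄ₕ = 0.1704·11.0 + 0.3109·3.9 + 0.1547·11.3 + 0.0977·7.6 + 0.2663·10.6 ≈ 8.4004...
→ 8.40.

8.40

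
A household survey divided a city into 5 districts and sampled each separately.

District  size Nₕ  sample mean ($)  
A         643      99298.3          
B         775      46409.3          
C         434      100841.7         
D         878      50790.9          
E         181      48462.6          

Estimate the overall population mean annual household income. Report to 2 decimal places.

67656.29

N = 643 + 775 + 434 + 878 + 181 = 2911.
Weight each subgroup mean by Nₕ/N and sum.
Σ Nₕx̄ₕ = 643·99298.3 + 775·46409.3 + 434·100841.7 + 878·50790.9 + 181·48462.6 = 63848806.9 + 35967207.5 + 43765297.8 + 44594410.2 + 8771730.6 = 196947453.
Divide by N: 196947453 / 2911 = 67656.2875... → 67656.29.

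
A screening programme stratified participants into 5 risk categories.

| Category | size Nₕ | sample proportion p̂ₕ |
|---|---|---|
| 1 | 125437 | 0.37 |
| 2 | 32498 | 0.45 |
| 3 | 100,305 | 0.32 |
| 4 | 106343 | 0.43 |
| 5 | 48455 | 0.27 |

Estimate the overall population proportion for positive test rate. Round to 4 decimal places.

0.3679

N = 125437 + 32498 + 100305 + 106343 + 48455 = 413038.
Overall proportion = Σ (Nₕ/N)·p̂ₕ.
Σ Nₕp̂ₕ = 46411.69 + 14624.1 + 32097.6 + 45727.49 + 13082.85 = 151943.73.
151943.73 / 413038 = 0.367869... → 0.3679.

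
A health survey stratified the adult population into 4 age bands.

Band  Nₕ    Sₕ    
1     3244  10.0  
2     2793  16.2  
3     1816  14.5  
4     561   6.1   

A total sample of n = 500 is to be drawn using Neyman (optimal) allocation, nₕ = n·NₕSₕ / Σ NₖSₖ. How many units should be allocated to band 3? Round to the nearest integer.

123

1: NₕSₕ = 3244·10.0 = 32440
2: NₕSₕ = 2793·16.2 = 45246.6
3: NₕSₕ = 1816·14.5 = 26332
4: NₕSₕ = 561·6.1 = 3422.1
Σ NₕSₕ = 107440.7.
n_3 = 500·26332/107440.7 = 122.542... → 123.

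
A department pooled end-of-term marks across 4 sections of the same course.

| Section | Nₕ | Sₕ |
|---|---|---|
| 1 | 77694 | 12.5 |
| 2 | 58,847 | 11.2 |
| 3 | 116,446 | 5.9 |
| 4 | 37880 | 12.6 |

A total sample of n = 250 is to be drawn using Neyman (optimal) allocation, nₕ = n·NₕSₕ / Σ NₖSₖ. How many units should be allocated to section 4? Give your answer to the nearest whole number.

43

Σ NₕSₕ = 77694·12.5 + 58847·11.2 + 116446·5.9 + 37880·12.6 = 2794580.8.
Share for 4: 477288/2794580.8 = 0.17079.
n_4 = 250 × 0.17079 = 42.698... → 43.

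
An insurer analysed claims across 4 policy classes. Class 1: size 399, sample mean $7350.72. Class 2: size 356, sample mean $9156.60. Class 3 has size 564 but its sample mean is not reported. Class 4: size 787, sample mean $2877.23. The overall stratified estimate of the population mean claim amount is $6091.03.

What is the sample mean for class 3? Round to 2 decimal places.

N = 399 + 356 + 564 + 787 = 2106.
Overall total = μ·N = 6091.03·2106 = 12827709.18.
Subtract the known strata: 399·7350.72 + 356·9156.60 + 787·2877.23 = 8457066.89.
Remaining total for class 3: 12827709.18 − 8457066.89 = 4370642.29.
Divide by its size: 4370642.29 / 564 = 7749.3658... → 7749.37.

7749.37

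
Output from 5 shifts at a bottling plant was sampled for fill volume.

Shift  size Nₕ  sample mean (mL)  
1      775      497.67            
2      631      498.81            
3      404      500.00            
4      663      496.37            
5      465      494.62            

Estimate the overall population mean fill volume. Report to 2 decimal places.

497.46

N = 775 + 631 + 404 + 663 + 465 = 2938.
Overall mean = Σ (Nₕ/N)·x̄ₕ — weight by population share, not a simple average.
Σ Nₕx̄ₕ = 775·497.67 + 631·498.81 + 404·500.00 + 663·496.37 + 465·494.62 = 385694.25 + 314749.11 + 202000 + 329093.31 + 229998.3 = 1461534.97.
Divide by N: 1461534.97 / 2938 = 497.4591... → 497.46.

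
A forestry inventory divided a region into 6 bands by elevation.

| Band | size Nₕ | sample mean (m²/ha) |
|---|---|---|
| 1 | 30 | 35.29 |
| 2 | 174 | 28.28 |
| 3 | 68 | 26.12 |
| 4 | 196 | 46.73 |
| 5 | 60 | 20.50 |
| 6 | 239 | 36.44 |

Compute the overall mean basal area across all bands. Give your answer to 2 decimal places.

N = 767; weights Wₕ = Nₕ/N = (0.0391, 0.2269, 0.0887, 0.2555, 0.0782, 0.3116).
x̄_st = Σ Wₕ·x̄ₕ = 0.0391·35.29 + 0.2269·28.28 + 0.0887·26.12 + 0.2555·46.73 + 0.0782·20.50 + 0.3116·36.44 ≈ 35.0115...
→ 35.01.

35.01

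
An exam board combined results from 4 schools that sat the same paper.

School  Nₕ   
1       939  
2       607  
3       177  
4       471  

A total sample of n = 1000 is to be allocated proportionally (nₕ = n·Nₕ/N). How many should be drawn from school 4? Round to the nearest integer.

215

Share of school 4 = 471/2194 = 0.21468.
Allocate 1000 × 0.21468 = 214.676... → 215.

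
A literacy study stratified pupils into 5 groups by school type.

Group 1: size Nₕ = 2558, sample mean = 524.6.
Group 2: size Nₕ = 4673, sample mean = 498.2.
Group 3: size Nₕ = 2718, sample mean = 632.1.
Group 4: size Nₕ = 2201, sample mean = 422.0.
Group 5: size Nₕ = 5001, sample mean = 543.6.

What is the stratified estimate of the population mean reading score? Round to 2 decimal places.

526.82

N = 17151; weights Wₕ = Nₕ/N = (0.1491, 0.2725, 0.1585, 0.1283, 0.2916).
x̄_st = Σ Wₕ·x̄ₕ = 0.1491·524.6 + 0.2725·498.2 + 0.1585·632.1 + 0.1283·422.0 + 0.2916·543.6 ≈ 526.8164...
→ 526.82.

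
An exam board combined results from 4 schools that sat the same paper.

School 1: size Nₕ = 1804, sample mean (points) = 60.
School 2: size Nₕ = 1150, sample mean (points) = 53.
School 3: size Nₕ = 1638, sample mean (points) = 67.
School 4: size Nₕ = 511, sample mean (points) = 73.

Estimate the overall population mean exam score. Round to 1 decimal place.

N = 1804 + 1150 + 1638 + 511 = 5103.
Weight each subgroup mean by Nₕ/N and sum.
Σ Nₕx̄ₕ = 1804·60 + 1150·53 + 1638·67 + 511·73 = 108240 + 60950 + 109746 + 37303 = 316239.
Divide by N: 316239 / 5103 = 61.971... → 62.0.

62.0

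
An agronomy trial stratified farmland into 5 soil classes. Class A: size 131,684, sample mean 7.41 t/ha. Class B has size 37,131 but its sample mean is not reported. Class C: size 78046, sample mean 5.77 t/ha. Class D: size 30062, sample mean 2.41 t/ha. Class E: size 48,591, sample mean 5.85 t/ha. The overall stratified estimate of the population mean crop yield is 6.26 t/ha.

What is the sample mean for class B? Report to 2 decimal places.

Σ Nₕx̄ₕ = N·μ, so 37131·x̄_B = 325514·6.26 − (131684·7.41 + 78046·5.77 + 30062·2.41 + 48591·5.85).
= 2037717.64 − 1782810.63 = 254907.01.
x̄_B = 254907.01 / 37131 = 6.8651... → 6.87.

6.87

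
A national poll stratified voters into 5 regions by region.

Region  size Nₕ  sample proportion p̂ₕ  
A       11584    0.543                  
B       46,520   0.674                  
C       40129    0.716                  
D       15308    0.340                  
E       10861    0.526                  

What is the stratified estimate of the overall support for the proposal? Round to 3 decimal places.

N = 11584 + 46520 + 40129 + 15308 + 10861 = 124402.
Overall proportion = Σ (Nₕ/N)·p̂ₕ.
Σ Nₕp̂ₕ = 6290.112 + 31354.48 + 28732.364 + 5204.72 + 5712.886 = 77294.562.
77294.562 / 124402 = 0.62133... → 0.621.

0.621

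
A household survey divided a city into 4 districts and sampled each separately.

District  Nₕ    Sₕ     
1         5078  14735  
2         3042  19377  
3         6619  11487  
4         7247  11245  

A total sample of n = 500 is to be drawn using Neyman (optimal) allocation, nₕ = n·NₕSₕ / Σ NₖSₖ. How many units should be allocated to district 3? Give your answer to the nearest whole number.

1: NₕSₕ = 5078·14735 = 74824330
2: NₕSₕ = 3042·19377 = 58944834
3: NₕSₕ = 6619·11487 = 76032453
4: NₕSₕ = 7247·11245 = 81492515
Σ NₕSₕ = 291294132.
n_3 = 500·76032453/291294132 = 130.508... → 131.

131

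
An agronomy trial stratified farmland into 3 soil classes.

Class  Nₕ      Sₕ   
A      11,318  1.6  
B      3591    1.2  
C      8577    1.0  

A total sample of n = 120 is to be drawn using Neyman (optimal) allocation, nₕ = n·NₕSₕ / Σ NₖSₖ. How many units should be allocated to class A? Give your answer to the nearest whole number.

Σ NₕSₕ = 11318·1.6 + 3591·1.2 + 8577·1.0 = 30995.
Share for A: 18108.8/30995 = 0.58425.
n_A = 120 × 0.58425 = 70.110... → 70.

70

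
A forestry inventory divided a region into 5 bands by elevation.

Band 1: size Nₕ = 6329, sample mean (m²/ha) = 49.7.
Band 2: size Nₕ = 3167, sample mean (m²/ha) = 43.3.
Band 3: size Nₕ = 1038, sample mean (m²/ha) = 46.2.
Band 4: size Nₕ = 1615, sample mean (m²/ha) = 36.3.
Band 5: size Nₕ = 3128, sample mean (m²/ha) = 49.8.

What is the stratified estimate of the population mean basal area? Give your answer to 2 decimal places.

N = 15277; weights Wₕ = Nₕ/N = (0.4143, 0.2073, 0.0679, 0.1057, 0.2048).
x̄_st = Σ Wₕ·x̄ₕ = 0.4143·49.7 + 0.2073·43.3 + 0.0679·46.2 + 0.1057·36.3 + 0.2048·49.8 ≈ 46.7393...
→ 46.74.

46.74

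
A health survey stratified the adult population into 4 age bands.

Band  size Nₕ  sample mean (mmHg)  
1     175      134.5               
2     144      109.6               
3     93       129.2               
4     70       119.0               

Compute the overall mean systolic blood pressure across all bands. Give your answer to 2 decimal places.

123.79

N = 482; weights Wₕ = Nₕ/N = (0.3631, 0.2988, 0.1929, 0.1452).
x̄_st = Σ Wₕ·x̄ₕ = 0.3631·134.5 + 0.2988·109.6 + 0.1929·129.2 + 0.1452·119.0 ≈ 123.7873...
→ 123.79.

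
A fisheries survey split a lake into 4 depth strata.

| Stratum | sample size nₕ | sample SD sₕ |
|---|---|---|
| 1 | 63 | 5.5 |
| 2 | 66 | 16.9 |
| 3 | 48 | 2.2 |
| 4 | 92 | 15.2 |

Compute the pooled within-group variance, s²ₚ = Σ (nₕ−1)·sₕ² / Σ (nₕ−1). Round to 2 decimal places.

Degrees of freedom: 62 + 65 + 47 + 91 = 265.
Σ(nₕ−1)sₕ² = 62·30.25 + 65·285.61 + 47·4.84 + 91·231.04 = 41692.27.
s²ₚ = 41692.27 / 265 = 157.3293... → 157.33.

157.33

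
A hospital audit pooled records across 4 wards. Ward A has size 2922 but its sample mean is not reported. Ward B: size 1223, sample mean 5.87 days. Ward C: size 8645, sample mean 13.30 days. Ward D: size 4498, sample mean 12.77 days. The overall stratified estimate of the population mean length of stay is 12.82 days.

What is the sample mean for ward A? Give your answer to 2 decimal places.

N = 2922 + 1223 + 8645 + 4498 = 17288.
Overall total = μ·N = 12.82·17288 = 221632.16.
Subtract the known strata: 1223·5.87 + 8645·13.30 + 4498·12.77 = 179596.97.
Remaining total for ward A: 221632.16 − 179596.97 = 42035.19.
Divide by its size: 42035.19 / 2922 = 14.3858... → 14.39.

14.39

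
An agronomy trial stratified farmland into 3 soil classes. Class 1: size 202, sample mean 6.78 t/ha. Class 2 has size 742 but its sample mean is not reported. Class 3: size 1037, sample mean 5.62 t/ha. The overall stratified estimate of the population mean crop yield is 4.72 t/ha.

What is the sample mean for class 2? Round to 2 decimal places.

2.90

Σ Nₕx̄ₕ = N·μ, so 742·x̄_2 = 1981·4.72 − (202·6.78 + 1037·5.62).
= 9350.32 − 7197.5 = 2152.82.
x̄_2 = 2152.82 / 742 = 2.9014... → 2.90.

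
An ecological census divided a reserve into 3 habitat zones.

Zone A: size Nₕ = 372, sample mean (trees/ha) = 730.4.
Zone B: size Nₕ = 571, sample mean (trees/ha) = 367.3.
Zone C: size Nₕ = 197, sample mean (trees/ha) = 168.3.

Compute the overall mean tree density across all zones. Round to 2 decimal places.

x̄_st = (Σ Nₕx̄ₕ) / (Σ Nₕ) = (372·730.4 + 571·367.3 + 197·168.3) / 1140
= 514592.2 / 1140 = 451.3967... → 451.40.

451.40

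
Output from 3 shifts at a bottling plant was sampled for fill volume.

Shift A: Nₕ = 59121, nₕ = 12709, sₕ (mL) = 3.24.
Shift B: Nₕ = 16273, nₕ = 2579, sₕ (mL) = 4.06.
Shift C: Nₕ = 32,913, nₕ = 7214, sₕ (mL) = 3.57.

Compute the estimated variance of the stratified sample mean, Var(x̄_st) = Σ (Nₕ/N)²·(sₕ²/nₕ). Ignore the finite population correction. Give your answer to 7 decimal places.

0.0005536

N = 108307; Wₕ = Nₕ/N.
shift A: (59121/108307)²·3.24²/12709 = 0.0002461213
shift B: (16273/108307)²·4.06²/2579 = 0.0001442856
shift C: (32913/108307)²·3.57²/7214 = 0.0001631482
Sum = 0.0005535550 → 0.0005536.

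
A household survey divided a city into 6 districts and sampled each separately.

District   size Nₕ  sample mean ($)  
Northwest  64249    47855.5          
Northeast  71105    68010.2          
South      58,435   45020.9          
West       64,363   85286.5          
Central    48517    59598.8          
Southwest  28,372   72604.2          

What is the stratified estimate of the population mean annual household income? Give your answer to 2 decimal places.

x̄_st = (Σ Nₕx̄ₕ) / (Σ Nₕ) = (64249·47855.5 + 71105·68010.2 + 58435·45020.9 + 64363·85286.5 + 48517·59598.8 + 28372·72604.2) / 335041
= 20982105923.5 / 335041 = 62625.4874... → 62625.49.

62625.49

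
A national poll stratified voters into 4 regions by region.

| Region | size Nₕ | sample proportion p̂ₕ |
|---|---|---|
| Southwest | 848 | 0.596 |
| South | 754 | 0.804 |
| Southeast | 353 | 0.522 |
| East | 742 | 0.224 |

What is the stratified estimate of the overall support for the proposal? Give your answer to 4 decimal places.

N = 848 + 754 + 353 + 742 = 2697.
Overall proportion = Σ (Nₕ/N)·p̂ₕ.
Σ Nₕp̂ₕ = 505.408 + 606.216 + 184.266 + 166.208 = 1462.098.
1462.098 / 2697 = 0.542120... → 0.5421.

0.5421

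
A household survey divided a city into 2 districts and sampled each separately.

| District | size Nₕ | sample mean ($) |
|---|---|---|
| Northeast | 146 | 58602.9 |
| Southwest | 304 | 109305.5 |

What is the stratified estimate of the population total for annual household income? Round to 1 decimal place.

Northeast: 146·58602.9 = 8556023.4
Southwest: 304·109305.5 = 33228872
τ̂ = Σ Nₕx̄ₕ = 41784895.4.

41784895.4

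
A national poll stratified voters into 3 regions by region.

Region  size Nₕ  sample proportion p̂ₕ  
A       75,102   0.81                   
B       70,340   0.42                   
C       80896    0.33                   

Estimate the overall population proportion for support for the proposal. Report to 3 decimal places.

Wₕ = Nₕ/N with N = 226338: 0.3318, 0.3108, 0.3574.
p̂_st = 0.3318·0.81 + 0.3108·0.42 + 0.3574·0.33 ≈ 0.51724... → 0.517.

0.517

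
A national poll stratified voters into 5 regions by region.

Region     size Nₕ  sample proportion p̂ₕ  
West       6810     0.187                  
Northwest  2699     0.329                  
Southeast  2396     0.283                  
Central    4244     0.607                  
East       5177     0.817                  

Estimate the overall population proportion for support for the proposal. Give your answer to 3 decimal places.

Wₕ = Nₕ/N with N = 21326: 0.3193, 0.1266, 0.1124, 0.1990, 0.2428.
p̂_st = 0.3193·0.187 + 0.1266·0.329 + 0.1124·0.283 + 0.1990·0.607 + 0.2428·0.817 ≈ 0.45228... → 0.452.

0.452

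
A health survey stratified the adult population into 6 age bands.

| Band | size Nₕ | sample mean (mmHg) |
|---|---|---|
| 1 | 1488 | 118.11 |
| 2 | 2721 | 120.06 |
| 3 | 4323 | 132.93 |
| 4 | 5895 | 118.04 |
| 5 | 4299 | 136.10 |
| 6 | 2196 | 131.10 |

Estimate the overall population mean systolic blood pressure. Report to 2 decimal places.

N = 1488 + 2721 + 4323 + 5895 + 4299 + 2196 = 20922.
Overall mean = Σ (Nₕ/N)·x̄ₕ — weight by population share, not a simple average.
Σ Nₕx̄ₕ = 1488·118.11 + 2721·120.06 + 4323·132.93 + 5895·118.04 + 4299·136.10 + 2196·131.10 = 175747.68 + 326683.26 + 574656.39 + 695845.8 + 585093.9 + 287895.6 = 2645922.63.
Divide by N: 2645922.63 / 20922 = 126.4660... → 126.47.

126.47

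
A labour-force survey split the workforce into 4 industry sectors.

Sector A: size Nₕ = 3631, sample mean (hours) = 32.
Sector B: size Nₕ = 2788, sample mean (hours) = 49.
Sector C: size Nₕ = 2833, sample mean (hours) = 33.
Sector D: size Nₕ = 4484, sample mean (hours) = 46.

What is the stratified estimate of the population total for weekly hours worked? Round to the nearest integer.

A: 3631·32 = 116192
B: 2788·49 = 136612
C: 2833·33 = 93489
D: 4484·46 = 206264
τ̂ = Σ Nₕx̄ₕ = 552557.

552557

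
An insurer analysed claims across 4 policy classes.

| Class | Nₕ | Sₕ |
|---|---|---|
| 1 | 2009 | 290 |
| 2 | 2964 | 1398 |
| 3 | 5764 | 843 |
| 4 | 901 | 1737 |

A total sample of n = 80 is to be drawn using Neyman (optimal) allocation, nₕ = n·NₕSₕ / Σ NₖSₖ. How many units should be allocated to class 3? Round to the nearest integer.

1: NₕSₕ = 2009·290 = 582610
2: NₕSₕ = 2964·1398 = 4143672
3: NₕSₕ = 5764·843 = 4859052
4: NₕSₕ = 901·1737 = 1565037
Σ NₕSₕ = 11150371.
n_3 = 80·4859052/11150371 = 34.862... → 35.

35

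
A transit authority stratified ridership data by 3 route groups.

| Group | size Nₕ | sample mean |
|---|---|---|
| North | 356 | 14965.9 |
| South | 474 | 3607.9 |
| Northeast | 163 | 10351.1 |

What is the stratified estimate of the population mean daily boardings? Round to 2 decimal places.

8786.74

N = 356 + 474 + 163 = 993.
Overall mean = Σ (Nₕ/N)·x̄ₕ — weight by population share, not a simple average.
Σ Nₕx̄ₕ = 356·14965.9 + 474·3607.9 + 163·10351.1 = 5327860.4 + 1710144.6 + 1687229.3 = 8725234.3.
Divide by N: 8725234.3 / 993 = 8786.7415... → 8786.74.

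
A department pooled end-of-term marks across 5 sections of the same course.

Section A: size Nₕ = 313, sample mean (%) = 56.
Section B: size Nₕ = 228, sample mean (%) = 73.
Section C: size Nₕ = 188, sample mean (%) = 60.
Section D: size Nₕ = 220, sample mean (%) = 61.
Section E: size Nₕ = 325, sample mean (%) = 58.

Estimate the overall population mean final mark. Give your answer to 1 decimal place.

x̄_st = (Σ Nₕx̄ₕ) / (Σ Nₕ) = (313·56 + 228·73 + 188·60 + 220·61 + 325·58) / 1274
= 77722 / 1274 = 61.006... → 61.0.

61.0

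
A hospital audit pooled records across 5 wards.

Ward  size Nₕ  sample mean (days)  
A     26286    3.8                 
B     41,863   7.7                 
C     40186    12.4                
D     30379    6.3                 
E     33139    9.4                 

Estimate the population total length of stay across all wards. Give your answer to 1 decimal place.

Population total = Σ Nₕ·x̄ₕ (each stratum's size times its mean).
26286·3.8 + 41863·7.7 + 40186·12.4 + 30379·6.3 + 33139·9.4 = 99886.8 + 322345.1 + 498306.4 + 191387.7 + 311506.6 = 1423432.6.

1423432.6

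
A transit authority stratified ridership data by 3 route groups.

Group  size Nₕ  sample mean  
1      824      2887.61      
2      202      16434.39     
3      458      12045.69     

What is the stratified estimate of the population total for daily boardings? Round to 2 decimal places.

11216063.44

1: 824·2887.61 = 2379390.64
2: 202·16434.39 = 3319746.78
3: 458·12045.69 = 5516926.02
τ̂ = Σ Nₕx̄ₕ = 11216063.44.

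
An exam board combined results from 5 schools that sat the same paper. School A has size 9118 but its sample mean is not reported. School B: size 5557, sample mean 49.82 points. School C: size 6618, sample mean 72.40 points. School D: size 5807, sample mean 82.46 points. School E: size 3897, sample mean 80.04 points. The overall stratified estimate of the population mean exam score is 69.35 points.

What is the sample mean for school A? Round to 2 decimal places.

66.12

N = 9118 + 5557 + 6618 + 5807 + 3897 = 30997.
Overall total = μ·N = 69.35·30997 = 2149641.95.
Subtract the known strata: 5557·49.82 + 6618·72.40 + 5807·82.46 + 3897·80.04 = 1546754.04.
Remaining total for school A: 2149641.95 − 1546754.04 = 602887.91.
Divide by its size: 602887.91 / 9118 = 66.1206... → 66.12.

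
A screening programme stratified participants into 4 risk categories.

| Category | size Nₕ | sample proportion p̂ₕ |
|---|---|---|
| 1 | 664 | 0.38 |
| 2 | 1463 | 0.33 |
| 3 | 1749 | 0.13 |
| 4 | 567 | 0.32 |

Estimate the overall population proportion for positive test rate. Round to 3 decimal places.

Wₕ = Nₕ/N with N = 4443: 0.1494, 0.3293, 0.3937, 0.1276.
p̂_st = 0.1494·0.38 + 0.3293·0.33 + 0.3937·0.13 + 0.1276·0.32 ≈ 0.25747... → 0.257.

0.257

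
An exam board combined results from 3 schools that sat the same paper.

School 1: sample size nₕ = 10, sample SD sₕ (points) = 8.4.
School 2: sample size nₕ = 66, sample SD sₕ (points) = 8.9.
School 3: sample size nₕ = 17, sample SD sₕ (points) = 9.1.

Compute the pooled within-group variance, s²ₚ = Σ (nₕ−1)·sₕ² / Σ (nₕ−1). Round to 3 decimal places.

1: (10−1)·8.4² = 9·70.56 = 635.04
2: (66−1)·8.9² = 65·79.21 = 5148.65
3: (17−1)·9.1² = 16·82.81 = 1324.96
Numerator = 7108.65; denominator = Σ(nₕ−1) = 90.
s²ₚ = 7108.65/90 = 78.985 → 78.985.

78.985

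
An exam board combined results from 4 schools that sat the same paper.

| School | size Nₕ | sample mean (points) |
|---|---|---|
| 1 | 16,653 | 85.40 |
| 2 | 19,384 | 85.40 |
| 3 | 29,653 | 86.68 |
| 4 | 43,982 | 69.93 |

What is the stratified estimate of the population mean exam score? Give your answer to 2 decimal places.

79.54

N = 16653 + 19384 + 29653 + 43982 = 109672.
Weight each subgroup mean by Nₕ/N and sum.
Σ Nₕx̄ₕ = 16653·85.40 + 19384·85.40 + 29653·86.68 + 43982·69.93 = 1422166.2 + 1655393.6 + 2570322.04 + 3075661.26 = 8723543.1.
Divide by N: 8723543.1 / 109672 = 79.5421... → 79.54.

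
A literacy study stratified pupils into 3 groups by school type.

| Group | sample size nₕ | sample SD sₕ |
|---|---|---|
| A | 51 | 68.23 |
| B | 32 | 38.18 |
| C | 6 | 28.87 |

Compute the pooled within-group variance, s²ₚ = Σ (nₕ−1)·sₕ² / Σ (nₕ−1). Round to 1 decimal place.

3280.5

Degrees of freedom: 50 + 31 + 5 = 86.
Σ(nₕ−1)sₕ² = 50·4655.3329 + 31·1457.7124 + 5·833.4769 = 282123.1139.
s²ₚ = 282123.1139 / 86 = 3280.501... → 3280.5.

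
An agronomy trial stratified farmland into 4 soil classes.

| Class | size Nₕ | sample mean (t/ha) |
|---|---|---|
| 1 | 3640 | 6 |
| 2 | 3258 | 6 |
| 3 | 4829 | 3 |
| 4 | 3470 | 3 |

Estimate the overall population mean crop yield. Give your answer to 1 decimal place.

4.4

N = 15197; weights Wₕ = Nₕ/N = (0.2395, 0.2144, 0.3178, 0.2283).
x̄_st = Σ Wₕ·x̄ₕ = 0.2395·6 + 0.2144·6 + 0.3178·3 + 0.2283·3 ≈ 4.362...
→ 4.4.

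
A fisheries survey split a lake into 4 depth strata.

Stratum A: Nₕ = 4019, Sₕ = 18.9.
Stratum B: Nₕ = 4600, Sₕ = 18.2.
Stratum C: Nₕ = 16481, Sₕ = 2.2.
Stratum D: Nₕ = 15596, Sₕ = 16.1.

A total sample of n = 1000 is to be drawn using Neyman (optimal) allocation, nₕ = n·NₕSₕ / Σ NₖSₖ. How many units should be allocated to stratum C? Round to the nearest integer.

A: NₕSₕ = 4019·18.9 = 75959.1
B: NₕSₕ = 4600·18.2 = 83720
C: NₕSₕ = 16481·2.2 = 36258.2
D: NₕSₕ = 15596·16.1 = 251095.6
Σ NₕSₕ = 447032.9.
n_C = 1000·36258.2/447032.9 = 81.109... → 81.

81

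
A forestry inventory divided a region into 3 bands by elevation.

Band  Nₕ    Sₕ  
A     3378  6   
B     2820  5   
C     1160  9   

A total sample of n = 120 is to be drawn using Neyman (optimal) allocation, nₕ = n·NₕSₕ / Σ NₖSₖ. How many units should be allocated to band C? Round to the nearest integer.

Σ NₕSₕ = 3378·6 + 2820·5 + 1160·9 = 44808.
Share for C: 10440/44808 = 0.23299.
n_C = 120 × 0.23299 = 27.959... → 28.

28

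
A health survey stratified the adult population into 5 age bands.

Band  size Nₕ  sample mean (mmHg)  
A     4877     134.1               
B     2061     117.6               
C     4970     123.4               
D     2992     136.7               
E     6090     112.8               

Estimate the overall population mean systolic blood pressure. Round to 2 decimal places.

N = 20990; weights Wₕ = Nₕ/N = (0.2323, 0.0982, 0.2368, 0.1425, 0.2901).
x̄_st = Σ Wₕ·x̄ₕ = 0.2323·134.1 + 0.0982·117.6 + 0.2368·123.4 + 0.1425·136.7 + 0.2901·112.8 ≈ 124.1370...
→ 124.14.

124.14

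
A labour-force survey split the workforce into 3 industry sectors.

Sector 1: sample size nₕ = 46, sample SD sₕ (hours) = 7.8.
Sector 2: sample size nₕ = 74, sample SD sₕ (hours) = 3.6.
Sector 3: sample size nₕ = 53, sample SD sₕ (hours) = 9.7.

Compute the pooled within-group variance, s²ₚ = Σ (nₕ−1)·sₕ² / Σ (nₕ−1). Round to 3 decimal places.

Degrees of freedom: 45 + 73 + 52 = 170.
Σ(nₕ−1)sₕ² = 45·60.84 + 73·12.96 + 52·94.09 = 8576.56.
s²ₚ = 8576.56 / 170 = 50.45035... → 50.450.

50.450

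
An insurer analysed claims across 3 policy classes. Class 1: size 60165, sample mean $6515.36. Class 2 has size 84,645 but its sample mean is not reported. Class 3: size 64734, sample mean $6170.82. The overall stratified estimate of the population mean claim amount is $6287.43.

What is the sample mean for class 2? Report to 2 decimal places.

Σ Nₕx̄ₕ = N·μ, so 84645·x̄_2 = 209544·6287.43 − (60165·6515.36 + 64734·6170.82).
= 1317493231.92 − 791458496.28 = 526034735.64.
x̄_2 = 526034735.64 / 84645 = 6214.5990... → 6214.60.

6214.60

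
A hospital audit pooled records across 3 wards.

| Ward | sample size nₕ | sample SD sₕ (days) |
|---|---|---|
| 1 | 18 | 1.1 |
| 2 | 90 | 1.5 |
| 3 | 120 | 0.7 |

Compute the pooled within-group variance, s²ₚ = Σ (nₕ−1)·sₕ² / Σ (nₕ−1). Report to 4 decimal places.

1: (18−1)·1.1² = 17·1.21 = 20.57
2: (90−1)·1.5² = 89·2.25 = 200.25
3: (120−1)·0.7² = 119·0.49 = 58.31
Numerator = 279.13; denominator = Σ(nₕ−1) = 225.
s²ₚ = 279.13/225 = 1.240578... → 1.2406.

1.2406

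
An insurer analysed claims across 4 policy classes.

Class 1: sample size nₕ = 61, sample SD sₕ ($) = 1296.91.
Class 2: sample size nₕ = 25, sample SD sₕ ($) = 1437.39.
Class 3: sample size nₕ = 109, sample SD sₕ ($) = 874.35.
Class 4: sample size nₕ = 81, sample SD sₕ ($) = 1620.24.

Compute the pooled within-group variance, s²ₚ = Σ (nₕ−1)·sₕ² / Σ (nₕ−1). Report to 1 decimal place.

1: (61−1)·1296.91² = 60·1681975.5481 = 100918532.886
2: (25−1)·1437.39² = 24·2066090.0121 = 49586160.2904
3: (109−1)·874.35² = 108·764487.9225 = 82564695.63
4: (81−1)·1620.24² = 80·2625177.6576 = 210014212.608
Numerator = 443083601.4144; denominator = Σ(nₕ−1) = 272.
s²ₚ = 443083601.4144/272 = 1628983.829... → 1628983.8.

1628983.8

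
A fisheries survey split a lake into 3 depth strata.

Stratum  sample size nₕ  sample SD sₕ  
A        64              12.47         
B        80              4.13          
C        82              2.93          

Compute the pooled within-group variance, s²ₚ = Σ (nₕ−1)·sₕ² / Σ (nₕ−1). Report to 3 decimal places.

Degrees of freedom: 63 + 79 + 81 = 223.
Σ(nₕ−1)sₕ² = 63·155.5009 + 79·17.0569 + 81·8.5849 = 11839.4287.
s²ₚ = 11839.4287 / 223 = 53.09161... → 53.092.

53.092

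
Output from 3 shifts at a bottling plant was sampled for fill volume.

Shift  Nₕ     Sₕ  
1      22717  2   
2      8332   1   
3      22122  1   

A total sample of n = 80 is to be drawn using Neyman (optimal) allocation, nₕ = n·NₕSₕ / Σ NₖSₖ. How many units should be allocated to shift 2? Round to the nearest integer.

Σ NₕSₕ = 22717·2 + 8332·1 + 22122·1 = 75888.
Share for 2: 8332/75888 = 0.10979.
n_2 = 80 × 0.10979 = 8.783... → 9.

9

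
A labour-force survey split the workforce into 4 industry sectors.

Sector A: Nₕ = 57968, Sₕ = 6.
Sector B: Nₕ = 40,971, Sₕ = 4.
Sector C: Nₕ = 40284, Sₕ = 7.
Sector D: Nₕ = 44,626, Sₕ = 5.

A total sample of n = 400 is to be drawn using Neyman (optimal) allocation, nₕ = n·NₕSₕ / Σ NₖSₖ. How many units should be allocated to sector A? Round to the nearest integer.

Σ NₕSₕ = 57968·6 + 40971·4 + 40284·7 + 44626·5 = 1016810.
Share for A: 347808/1016810 = 0.34206.
n_A = 400 × 0.34206 = 136.823... → 137.

137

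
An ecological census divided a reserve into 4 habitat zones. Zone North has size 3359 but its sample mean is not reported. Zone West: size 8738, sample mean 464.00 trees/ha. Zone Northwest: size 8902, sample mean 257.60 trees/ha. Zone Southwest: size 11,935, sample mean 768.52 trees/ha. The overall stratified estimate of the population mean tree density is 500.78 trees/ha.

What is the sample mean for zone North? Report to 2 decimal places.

Σ Nₕx̄ₕ = N·μ, so 3359·x̄_North = 32934·500.78 − (8738·464.00 + 8902·257.60 + 11935·768.52).
= 16492688.52 − 15519873.4 = 972815.12.
x̄_North = 972815.12 / 3359 = 289.6145... → 289.61.

289.61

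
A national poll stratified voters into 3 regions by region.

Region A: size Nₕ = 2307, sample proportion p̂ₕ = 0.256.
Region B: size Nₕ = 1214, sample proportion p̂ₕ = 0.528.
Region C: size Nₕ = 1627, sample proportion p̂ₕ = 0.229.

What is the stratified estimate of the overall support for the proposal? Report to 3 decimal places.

Wₕ = Nₕ/N with N = 5148: 0.4481, 0.2358, 0.3160.
p̂_st = 0.4481·0.256 + 0.2358·0.528 + 0.3160·0.229 ≈ 0.31161... → 0.312.

0.312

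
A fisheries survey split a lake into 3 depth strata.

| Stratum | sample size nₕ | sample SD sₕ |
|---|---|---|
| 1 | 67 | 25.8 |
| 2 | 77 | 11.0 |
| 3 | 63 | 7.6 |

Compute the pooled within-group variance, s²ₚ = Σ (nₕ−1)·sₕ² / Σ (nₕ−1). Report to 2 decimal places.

1: (67−1)·25.8² = 66·665.64 = 43932.24
2: (77−1)·11.0² = 76·121 = 9196
3: (63−1)·7.6² = 62·57.76 = 3581.12
Numerator = 56709.36; denominator = Σ(nₕ−1) = 204.
s²ₚ = 56709.36/204 = 277.9871... → 277.99.

277.99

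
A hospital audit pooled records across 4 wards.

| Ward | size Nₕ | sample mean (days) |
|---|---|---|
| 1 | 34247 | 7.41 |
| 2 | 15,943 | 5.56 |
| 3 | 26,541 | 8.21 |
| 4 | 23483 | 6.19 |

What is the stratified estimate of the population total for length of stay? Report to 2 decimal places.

Estimate total by summing Nₕ·x̄ₕ over strata.
34247·7.41 + 15943·5.56 + 26541·8.21 + 23483·6.19 = 253770.27 + 88643.08 + 217901.61 + 145359.77 = 705674.73.

705674.73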